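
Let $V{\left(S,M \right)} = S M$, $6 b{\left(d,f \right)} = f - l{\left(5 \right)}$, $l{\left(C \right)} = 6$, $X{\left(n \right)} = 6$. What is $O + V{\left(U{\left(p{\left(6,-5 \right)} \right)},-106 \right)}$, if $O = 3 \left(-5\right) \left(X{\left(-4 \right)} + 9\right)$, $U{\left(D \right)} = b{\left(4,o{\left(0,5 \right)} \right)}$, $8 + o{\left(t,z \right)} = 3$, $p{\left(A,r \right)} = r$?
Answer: $- \frac{92}{3} \approx -30.667$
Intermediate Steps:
$o{\left(t,z \right)} = -5$ ($o{\left(t,z \right)} = -8 + 3 = -5$)
$b{\left(d,f \right)} = -1 + \frac{f}{6}$ ($b{\left(d,f \right)} = \frac{f - 6}{6} = \frac{-6 + f}{6} = -1 + \frac{f}{6}$)
$U{\left(D \right)} = - \frac{11}{6}$ ($U{\left(D \right)} = -1 + \frac{1}{6} \left(-5\right) = -1 - \frac{5}{6} = - \frac{11}{6}$)
$V{\left(S,M \right)} = M S$
$O = -225$ ($O = 3 \left(-5\right) \left(6 + 9\right) = \left(-15\right) 15 = -225$)
$O + V{\left(U{\left(p{\left(6,-5 \right)} \right)},-106 \right)} = -225 - - \frac{583}{3} = -225 + \frac{583}{3} = - \frac{92}{3}$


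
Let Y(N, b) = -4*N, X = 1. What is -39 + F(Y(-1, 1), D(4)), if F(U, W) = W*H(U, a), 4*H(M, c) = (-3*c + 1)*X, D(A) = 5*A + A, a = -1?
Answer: -15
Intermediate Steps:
D(A) = 6*A
H(M, c) = 1/4 - 3*c/4 (H(M, c) = ((-3*c + 1)*1)/4 = ((1 - 3*c)*1)/4 = (1 - 3*c)/4 = 1/4 - 3*c/4)
F(U, W) = W (F(U, W) = W*(1/4 - 3/4*(-1)) = W*(1/4 + 3/4) = W*1 = W)
-39 + F(Y(-1, 1), D(4)) = -39 + 6*4 = -39 + 24 = -15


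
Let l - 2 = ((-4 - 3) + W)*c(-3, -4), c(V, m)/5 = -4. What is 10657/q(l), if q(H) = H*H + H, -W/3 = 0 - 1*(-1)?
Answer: 10657/41006 ≈ 0.25989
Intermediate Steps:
W = -3 (W = -3*(0 - 1*(-1)) = -3*(0 + 1) = -3*1 = -3)
c(V, m) = -20 (c(V, m) = 5*(-4) = -20)
l = 202 (l = 2 + ((-4 - 3) - 3)*(-20) = 2 + (-7 - 3)*(-20) = 2 - 10*(-20) = 2 + 200 = 202)
q(H) = H + H² (q(H) = H² + H = H + H²)
10657/q(l) = 10657/((202*(1 + 202))) = 10657/((202*203)) = 10657/41006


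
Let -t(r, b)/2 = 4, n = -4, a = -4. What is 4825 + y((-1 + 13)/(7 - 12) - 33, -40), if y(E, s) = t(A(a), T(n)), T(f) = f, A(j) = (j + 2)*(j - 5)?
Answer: 4817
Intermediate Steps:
A(j) = (-5 + j)*(2 + j) (A(j) = (2 + j)*(-5 + j) = (-5 + j)*(2 + j))
t(r, b) = -8 (t(r, b) = -2*4 = -8)
y(E, s) = -8
4825 + y((-1 + 13)/(7 - 12) - 33, -40) = 4825 - 8 = 4817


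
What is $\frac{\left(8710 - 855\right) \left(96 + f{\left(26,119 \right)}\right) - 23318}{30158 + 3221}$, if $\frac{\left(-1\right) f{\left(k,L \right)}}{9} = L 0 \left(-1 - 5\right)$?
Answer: $\frac{730762}{33379} \approx 21.893$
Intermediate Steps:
$f{\left(k,L \right)} = 0$ ($f{\left(k,L \right)} = - 9 L 0 \left(-1 - 5\right) = - 9 \cdot 0 \left(-6\right) = \left(-9\right) 0 = 0$)
$\frac{\left(8710 - 855\right) \left(96 + f{\left(26,119 \right)}\right) - 23318}{30158 + 3221} = \frac{\left(8710 - 855\right) \left(96 + 0\right) - 23318}{30158 + 3221} = \frac{7855 \cdot 96 - 23318}{33379} = \left(754080 - 23318\right) \frac{1}{33379} = 730762 \cdot \frac{1}{33379} = \frac{730762}{33379}$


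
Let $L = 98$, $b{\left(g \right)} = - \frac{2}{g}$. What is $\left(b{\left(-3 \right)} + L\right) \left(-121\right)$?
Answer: $- \frac{35816}{3} \approx -11939.0$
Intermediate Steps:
$\left(b{\left(-3 \right)} + L\right) \left(-121\right) = \left(- \frac{2}{-3} + 98\right) \left(-121\right) = \left(\left(-2\right) \left(- \frac{1}{3}\right) + 98\right) \left(-121\right) = \left(\frac{2}{3} + 98\right) \left(-121\right) = \frac{296}{3} \left(-121\right) = - \frac{35816}{3}$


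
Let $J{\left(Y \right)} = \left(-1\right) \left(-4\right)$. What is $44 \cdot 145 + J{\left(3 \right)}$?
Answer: $6384$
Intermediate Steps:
$J{\left(Y \right)} = 4$
$44 \cdot 145 + J{\left(3 \right)} = 44 \cdot 145 + 4 = 6380 + 4 = 6384$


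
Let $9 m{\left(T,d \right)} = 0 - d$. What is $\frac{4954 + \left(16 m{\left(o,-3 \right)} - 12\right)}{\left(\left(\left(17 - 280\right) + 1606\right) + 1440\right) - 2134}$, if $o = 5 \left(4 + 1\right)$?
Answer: $\frac{14842}{1947} \approx 7.623$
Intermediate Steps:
$o = 25$ ($o = 5 \cdot 5 = 25$)
$m{\left(T,d \right)} = - \frac{d}{9}$ ($m{\left(T,d \right)} = \frac{0 - d}{9} = \frac{\left(-1\right) d}{9} = - \frac{d}{9}$)
$\frac{4954 + \left(16 m{\left(o,-3 \right)} - 12\right)}{\left(\left(\left(17 - 280\right) + 1606\right) + 1440\right) - 2134} = \frac{4954 - \left(12 - 16 \left(\left(- \frac{1}{9}\right) \left(-3\right)\right)\right)}{\left(\left(\left(17 - 280\right) + 1606\right) + 1440\right) - 2134} = \frac{4954 + \left(16 \cdot \frac{1}{3} - 12\right)}{\left(\left(\left(17 - 280\right) + 1606\right) + 1440\right) - 2134} = \frac{4954 + \left(\frac{16}{3} - 12\right)}{\left(\left(-263 + 1606\right) + 1440\right) - 2134} = \frac{4954 - \frac{20}{3}}{\left(1343 + 1440\right) - 2134} = \frac{14842}{3 \left(2783 - 2134\right)} = \frac{14842}{3 \cdot 649} = \frac{14842}{3} \cdot \frac{1}{649} = \frac{14842}{1947}$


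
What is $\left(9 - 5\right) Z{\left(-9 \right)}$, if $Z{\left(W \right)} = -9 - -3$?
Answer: $-24$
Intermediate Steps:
$Z{\left(W \right)} = -6$ ($Z{\left(W \right)} = -9 + 3 = -6$)
$\left(9 - 5\right) Z{\left(-9 \right)} = \left(9 - 5\right) \left(-6\right) = 4 \left(-6\right) = -24$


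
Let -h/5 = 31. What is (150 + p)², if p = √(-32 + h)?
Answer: (150 + I*√187)² ≈ 22313.0 + 4102.4*I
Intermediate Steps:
h = -155 (h = -5*31 = -155)
p = I*√187 (p = √(-32 - 155) = √(-187) = I*√187 ≈ 13.675*I)
(150 + p)² = (150 + I*√187)²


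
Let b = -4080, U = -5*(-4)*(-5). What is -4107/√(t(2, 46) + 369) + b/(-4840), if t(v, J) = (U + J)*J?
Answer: 102/121 + 1369*I*√235/235 ≈ 0.84298 + 89.304*I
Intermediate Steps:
U = -100 (U = 20*(-5) = -100)
t(v, J) = J*(-100 + J) (t(v, J) = (-100 + J)*J = J*(-100 + J))
-4107/√(t(2, 46) + 369) + b/(-4840) = -4107/√(46*(-100 + 46) + 369) - 4080/(-4840) = -4107/√(46*(-54) + 369) - 4080*(-1/4840) = -4107/√(-2484 + 369) + 102/121 = -4107*(-I*√235/705) + 102/121 = -(-1369)*I*√235/235 + 102/121 = 1369*I*√235/235 + 102/121 = 102/121 + 1369*I*√235/235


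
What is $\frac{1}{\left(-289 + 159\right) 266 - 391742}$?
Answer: $- \frac{1}{426322} \approx -2.3456 \cdot 10^{-6}$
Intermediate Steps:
$\frac{1}{\left(-289 + 159\right) 266 - 391742} = \frac{1}{\left(-130\right) 266 - 391742} = \frac{1}{-34580 - 391742} = \frac{1}{-426322} = - \frac{1}{426322}$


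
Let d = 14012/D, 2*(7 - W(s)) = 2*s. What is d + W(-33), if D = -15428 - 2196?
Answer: 172737/4406 ≈ 39.205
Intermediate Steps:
D = -17624
W(s) = 7 - s
d = -3503/4406 (d = 14012/(-17624) = 14012*(-1/17624) = -3503/4406 ≈ -0.79505)
d + W(-33) = -3503/4406 + (7 - 1*(-33)) = -3503/4406 + (7 + 33) = -3503/4406 + 40 = 172737/4406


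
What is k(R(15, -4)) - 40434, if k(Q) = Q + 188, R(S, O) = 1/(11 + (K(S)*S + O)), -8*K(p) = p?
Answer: -6801582/169 ≈ -40246.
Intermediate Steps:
K(p) = -p/8
R(S, O) = 1/(11 + O - S**2/8) (R(S, O) = 1/(11 + ((-S/8)*S + O)) = 1/(11 + (-S**2/8 + O)) = 1/(11 + (O - S**2/8)) = 1/(11 + O - S**2/8))
k(Q) = 188 + Q
k(R(15, -4)) - 40434 = (188 + 8/(88 - 1*15**2 + 8*(-4))) - 40434 = (188 + 8/(88 - 1*225 - 32)) - 40434 = (188 + 8/(88 - 225 - 32)) - 40434 = (188 + 8/(-169)) - 40434 = (188 + 8*(-1/169)) - 40434 = (188 - 8/169) - 40434 = 31764/169 - 40434 = -6801582/169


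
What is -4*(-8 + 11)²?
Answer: -36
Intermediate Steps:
-4*(-8 + 11)² = -4*3² = -4*9 = -36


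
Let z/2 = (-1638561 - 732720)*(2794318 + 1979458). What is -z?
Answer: 22639928654112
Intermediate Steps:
z = -22639928654112 (z = 2*((-1638561 - 732720)*(2794318 + 1979458)) = 2*(-2371281*4773776) = 2*(-11319964327056) = -22639928654112)
-z = -1*(-22639928654112) = 22639928654112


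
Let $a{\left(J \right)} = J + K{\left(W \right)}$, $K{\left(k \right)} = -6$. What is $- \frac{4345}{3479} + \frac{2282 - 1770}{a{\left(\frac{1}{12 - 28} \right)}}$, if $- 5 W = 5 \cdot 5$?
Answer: $- \frac{28921433}{337463} \approx -85.703$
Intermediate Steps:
$W = -5$ ($W = - \frac{5 \cdot 5}{5} = \left(- \frac{1}{5}\right) 25 = -5$)
$a{\left(J \right)} = -6 + J$ ($a{\left(J \right)} = J - 6 = -6 + J$)
$- \frac{4345}{3479} + \frac{2282 - 1770}{a{\left(\frac{1}{12 - 28} \right)}} = - \frac{4345}{3479} + \frac{2282 - 1770}{-6 + \frac{1}{12 - 28}} = \left(-4345\right) \frac{1}{3479} + \frac{512}{-6 + \frac{1}{-16}} = - \frac{4345}{3479} + \frac{512}{-6 - \frac{1}{16}} = - \frac{4345}{3479} + \frac{512}{- \frac{97}{16}} = - \frac{4345}{3479} + 512 \left(- \frac{16}{97}\right) = - \frac{4345}{3479} - \frac{8192}{97} = - \frac{28921433}{337463}$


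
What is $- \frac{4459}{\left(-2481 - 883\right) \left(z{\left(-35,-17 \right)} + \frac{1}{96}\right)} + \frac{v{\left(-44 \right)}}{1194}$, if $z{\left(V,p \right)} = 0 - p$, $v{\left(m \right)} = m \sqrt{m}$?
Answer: $\frac{107016}{1373353} - \frac{44 i \sqrt{11}}{597} \approx 0.077923 - 0.24444 i$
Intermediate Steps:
$v{\left(m \right)} = m^{\frac{3}{2}}$
$z{\left(V,p \right)} = - p$
$- \frac{4459}{\left(-2481 - 883\right) \left(z{\left(-35,-17 \right)} + \frac{1}{96}\right)} + \frac{v{\left(-44 \right)}}{1194} = - \frac{4459}{\left(-2481 - 883\right) \left(\left(-1\right) \left(-17\right) + \frac{1}{96}\right)} + \frac{\left(-44\right)^{\frac{3}{2}}}{1194} = - \frac{4459}{\left(-3364\right) \left(17 + \frac{1}{96}\right)} + - 88 i \sqrt{11} \cdot \frac{1}{1194} = - \frac{4459}{\left(-3364\right) \frac{1633}{96}} - \frac{44 i \sqrt{11}}{597} = - \frac{4459}{- \frac{1373353}{24}} - \frac{44 i \sqrt{11}}{597} = \left(-4459\right) \left(- \frac{24}{1373353}\right) - \frac{44 i \sqrt{11}}{597} = \frac{107016}{1373353} - \frac{44 i \sqrt{11}}{597}$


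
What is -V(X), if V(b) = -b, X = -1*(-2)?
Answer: 2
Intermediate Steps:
X = 2
-V(X) = -(-1)*2 = -1*(-2) = 2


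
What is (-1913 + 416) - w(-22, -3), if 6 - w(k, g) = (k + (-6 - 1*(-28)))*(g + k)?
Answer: -1503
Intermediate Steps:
w(k, g) = 6 - (22 + k)*(g + k) (w(k, g) = 6 - (k + (-6 - 1*(-28)))*(g + k) = 6 - (k + (-6 + 28))*(g + k) = 6 - (k + 22)*(g + k) = 6 - (22 + k)*(g + k))
(-1913 + 416) - w(-22, -3) = (-1913 + 416) - (6 - 1*(-22)**2 - 22*(-3) - 22*(-22) - 1*(-3)*(-22)) = -1497 - (6 - 1*484 + 66 + 484 - 66) = -1497 - (6 - 484 + 66 + 484 - 66) = -1497 - 1*6 = -1497 - 6 = -1503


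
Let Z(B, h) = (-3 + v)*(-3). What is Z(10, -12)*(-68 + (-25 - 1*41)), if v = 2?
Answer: -402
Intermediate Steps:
Z(B, h) = 3 (Z(B, h) = (-3 + 2)*(-3) = -1*(-3) = 3)
Z(10, -12)*(-68 + (-25 - 1*41)) = 3*(-68 + (-25 - 1*41)) = 3*(-68 + (-25 - 41)) = 3*(-68 - 66) = 3*(-134) = -402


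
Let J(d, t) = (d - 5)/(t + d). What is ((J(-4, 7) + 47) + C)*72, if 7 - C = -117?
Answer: 12096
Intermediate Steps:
J(d, t) = (-5 + d)/(d + t)
C = 124 (C = 7 - 1*(-117) = 7 + 117 = 124)
((J(-4, 7) + 47) + C)*72 = (((-5 - 4)/(-4 + 7) + 47) + 124)*72 = ((-9/3 + 47) + 124)*72 = (((⅓)*(-9) + 47) + 124)*72 = ((-3 + 47) + 124)*72 = (44 + 124)*72 = 168*72 = 12096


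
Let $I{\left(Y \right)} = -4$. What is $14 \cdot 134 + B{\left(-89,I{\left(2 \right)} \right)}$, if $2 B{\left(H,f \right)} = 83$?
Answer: $\frac{3835}{2} \approx 1917.5$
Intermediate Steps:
$B{\left(H,f \right)} = \frac{83}{2}$ ($B{\left(H,f \right)} = \frac{1}{2} \cdot 83 = \frac{83}{2}$)
$14 \cdot 134 + B{\left(-89,I{\left(2 \right)} \right)} = 14 \cdot 134 + \frac{83}{2} = 1876 + \frac{83}{2} = \frac{3835}{2}$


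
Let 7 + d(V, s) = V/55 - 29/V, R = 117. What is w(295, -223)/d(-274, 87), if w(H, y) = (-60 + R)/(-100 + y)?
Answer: 15070/1014169 ≈ 0.014859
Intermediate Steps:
d(V, s) = -7 - 29/V + V/55 (d(V, s) = -7 + (V/55 - 29/V) = -7 + (-29/V + V/55) = -7 - 29/V + V/55)
w(H, y) = 57/(-100 + y) (w(H, y) = (-60 + 117)/(-100 + y) = 57/(-100 + y))
w(295, -223)/d(-274, 87) = (57/(-100 - 223))/(-7 - 29/(-274) + (1/55)*(-274)) = (57/(-323))/(-7 - 29*(-1/274) - 274/55) = (57*(-1/323))/(-7 + 29/274 - 274/55) = -3/(17*(-178971/15070)) = -3/17*(-15070/178971) = 15070/1014169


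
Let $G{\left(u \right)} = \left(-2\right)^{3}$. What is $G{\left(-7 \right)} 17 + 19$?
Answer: $-117$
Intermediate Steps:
$G{\left(u \right)} = -8$
$G{\left(-7 \right)} 17 + 19 = \left(-8\right) 17 + 19 = -136 + 19 = -117$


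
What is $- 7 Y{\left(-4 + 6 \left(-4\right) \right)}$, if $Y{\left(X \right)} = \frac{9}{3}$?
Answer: $-21$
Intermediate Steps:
$Y{\left(X \right)} = 3$ ($Y{\left(X \right)} = 9 \cdot \frac{1}{3} = 3$)
$- 7 Y{\left(-4 + 6 \left(-4\right) \right)} = \left(-7\right) 3 = -21$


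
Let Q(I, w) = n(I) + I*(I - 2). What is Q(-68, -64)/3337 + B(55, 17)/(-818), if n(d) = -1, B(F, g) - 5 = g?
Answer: 1909724/1364833 ≈ 1.3992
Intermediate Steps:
B(F, g) = 5 + g
Q(I, w) = -1 + I*(-2 + I) (Q(I, w) = -1 + I*(I - 2) = -1 + I*(-2 + I))
Q(-68, -64)/3337 + B(55, 17)/(-818) = (-1 + (-68)² - 2*(-68))/3337 + (5 + 17)/(-818) = (-1 + 4624 + 136)*(1/3337) + 22*(-1/818) = 4759*(1/3337) - 11/409 = 4759/3337 - 11/409 = 1909724/1364833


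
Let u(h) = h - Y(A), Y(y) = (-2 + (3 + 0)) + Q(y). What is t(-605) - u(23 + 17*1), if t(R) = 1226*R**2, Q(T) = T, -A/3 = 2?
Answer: 448746605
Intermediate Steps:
A = -6 (A = -3*2 = -6)
Y(y) = 1 + y (Y(y) = (-2 + (3 + 0)) + y = (-2 + 3) + y = 1 + y)
u(h) = 5 + h (u(h) = h - (1 - 6) = h - 1*(-5) = h + 5 = 5 + h)
t(-605) - u(23 + 17*1) = 1226*(-605)**2 - (5 + (23 + 17*1)) = 1226*366025 - (5 + (23 + 17)) = 448746650 - (5 + 40) = 448746650 - 1*45 = 448746650 - 45 = 448746605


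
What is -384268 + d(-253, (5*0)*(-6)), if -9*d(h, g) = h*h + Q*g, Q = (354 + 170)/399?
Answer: -3522421/9 ≈ -3.9138e+5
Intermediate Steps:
Q = 524/399 (Q = 524*(1/399) = 524/399 ≈ 1.3133)
d(h, g) = -524*g/3591 - h²/9 (d(h, g) = -(h*h + 524*g/399)/9 = -(h² + 524*g/399)/9 = -524*g/3591 - h²/9)
-384268 + d(-253, (5*0)*(-6)) = -384268 + (-524*5*0*(-6)/3591 - ⅑*(-253)²) = -384268 + (-0*(-6) - ⅑*64009) = -384268 + (-524/3591*0 - 64009/9) = -384268 + (0 - 64009/9) = -384268 - 64009/9 = -3522421/9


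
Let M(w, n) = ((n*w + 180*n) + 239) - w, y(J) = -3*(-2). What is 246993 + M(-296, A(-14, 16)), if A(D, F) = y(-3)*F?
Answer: 236392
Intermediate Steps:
y(J) = 6
A(D, F) = 6*F
M(w, n) = 239 - w + 180*n + n*w (M(w, n) = ((180*n + n*w) + 239) - w = (239 + 180*n + n*w) - w = 239 - w + 180*n + n*w)
246993 + M(-296, A(-14, 16)) = 246993 + (239 - 1*(-296) + 180*(6*16) + (6*16)*(-296)) = 246993 + (239 + 296 + 180*96 + 96*(-296)) = 246993 + (239 + 296 + 17280 - 28416) = 246993 - 10601 = 236392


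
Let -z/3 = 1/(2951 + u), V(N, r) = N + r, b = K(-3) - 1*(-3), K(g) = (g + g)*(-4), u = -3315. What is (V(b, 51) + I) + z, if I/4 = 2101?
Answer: 3087451/364 ≈ 8482.0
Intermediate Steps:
K(g) = -8*g (K(g) = (2*g)*(-4) = -8*g)
b = 27 (b = -8*(-3) - 1*(-3) = 24 + 3 = 27)
I = 8404 (I = 4*2101 = 8404)
z = 3/364 (z = -3/(2951 - 3315) = -3/(-364) = -3*(-1/364) = 3/364 ≈ 0.0082418)
(V(b, 51) + I) + z = ((27 + 51) + 8404) + 3/364 = (78 + 8404) + 3/364 = 8482 + 3/364 = 3087451/364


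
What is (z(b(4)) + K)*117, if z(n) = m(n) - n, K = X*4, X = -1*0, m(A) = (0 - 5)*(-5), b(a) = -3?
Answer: 3276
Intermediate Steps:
m(A) = 25 (m(A) = -5*(-5) = 25)
X = 0
K = 0 (K = 0*4 = 0)
z(n) = 25 - n
(z(b(4)) + K)*117 = ((25 - 1*(-3)) + 0)*117 = ((25 + 3) + 0)*117 = (28 + 0)*117 = 28*117 = 3276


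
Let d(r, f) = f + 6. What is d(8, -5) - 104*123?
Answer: -12791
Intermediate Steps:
d(r, f) = 6 + f
d(8, -5) - 104*123 = (6 - 5) - 104*123 = 1 - 12792 = -12791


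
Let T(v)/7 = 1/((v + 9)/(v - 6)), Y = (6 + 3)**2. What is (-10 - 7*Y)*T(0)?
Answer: 8078/3 ≈ 2692.7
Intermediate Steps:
Y = 81 (Y = 9**2 = 81)
T(v) = 7*(-6 + v)/(9 + v) (T(v) = 7/(((v + 9)/(v - 6))) = 7/(((9 + v)/(-6 + v))) = 7*((-6 + v)/(9 + v)) = 7*(-6 + v)/(9 + v))
(-10 - 7*Y)*T(0) = (-10 - 7*81)*(7*(-6 + 0)/(9 + 0)) = (-10 - 567)*(7*(-6)/9) = -4039*(-6)/9 = -577*(-14/3) = 8078/3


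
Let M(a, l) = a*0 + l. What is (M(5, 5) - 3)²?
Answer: 4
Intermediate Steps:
M(a, l) = l (M(a, l) = 0 + l = l)
(M(5, 5) - 3)² = (5 - 3)² = 2² = 4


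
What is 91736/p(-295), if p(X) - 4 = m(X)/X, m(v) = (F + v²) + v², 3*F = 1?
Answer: -81186360/518611 ≈ -156.55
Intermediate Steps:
F = ⅓ (F = (⅓)*1 = ⅓ ≈ 0.33333)
m(v) = ⅓ + 2*v² (m(v) = (⅓ + v²) + v² = ⅓ + 2*v²)
p(X) = 4 + (⅓ + 2*X²)/X
91736/p(-295) = 91736/(4 + 2*(-295) + (⅓)/(-295)) = 91736/(4 - 590 + (⅓)*(-1/295)) = 91736/(4 - 590 - 1/885) = 91736/(-518611/885) = 91736*(-885/518611) = -81186360/518611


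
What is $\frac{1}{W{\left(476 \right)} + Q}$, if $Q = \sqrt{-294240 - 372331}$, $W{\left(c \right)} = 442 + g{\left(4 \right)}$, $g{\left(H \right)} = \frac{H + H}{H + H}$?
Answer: $\frac{443}{862820} - \frac{i \sqrt{666571}}{862820} \approx 0.00051343 - 0.00094624 i$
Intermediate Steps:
$g{\left(H \right)} = 1$ ($g{\left(H \right)} = \frac{2 H}{2 H} = 2 H \frac{1}{2 H} = 1$)
$W{\left(c \right)} = 443$ ($W{\left(c \right)} = 442 + 1 = 443$)
$Q = i \sqrt{666571}$ ($Q = \sqrt{-666571} = i \sqrt{666571} \approx 816.44 i$)
$\frac{1}{W{\left(476 \right)} + Q} = \frac{1}{443 + i \sqrt{666571}}$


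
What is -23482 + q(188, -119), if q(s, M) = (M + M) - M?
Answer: -23601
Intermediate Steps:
q(s, M) = M (q(s, M) = 2*M - M = M)
-23482 + q(188, -119) = -23482 - 119 = -23601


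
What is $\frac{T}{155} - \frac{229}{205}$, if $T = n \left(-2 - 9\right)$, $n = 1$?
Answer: $- \frac{1510}{1271} \approx -1.188$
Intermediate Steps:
$T = -11$ ($T = 1 \left(-2 - 9\right) = 1 \left(-11\right) = -11$)
$\frac{T}{155} - \frac{229}{205} = - \frac{11}{155} - \frac{229}{205} = - \frac{1510}{1271}$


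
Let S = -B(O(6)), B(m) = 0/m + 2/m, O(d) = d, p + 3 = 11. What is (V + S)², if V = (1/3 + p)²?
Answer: 386884/81 ≈ 4776.3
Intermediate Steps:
p = 8 (p = -3 + 11 = 8)
B(m) = 2/m (B(m) = 0 + 2/m = 2/m)
V = 625/9 (V = (1/3 + 8)² = (⅓ + 8)² = (25/3)² = 625/9 ≈ 69.444)
S = -⅓ (S = -2/6 = -1*⅓ = -⅓ ≈ -0.33333)
(V + S)² = (625/9 - ⅓)² = (622/9)² = 386884/81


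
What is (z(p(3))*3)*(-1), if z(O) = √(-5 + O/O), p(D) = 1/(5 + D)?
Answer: -6*I ≈ -6.0*I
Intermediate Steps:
z(O) = 2*I (z(O) = √(-5 + 1) = √(-4) = 2*I)
(z(p(3))*3)*(-1) = ((2*I)*3)*(-1) = (6*I)*(-1) = -6*I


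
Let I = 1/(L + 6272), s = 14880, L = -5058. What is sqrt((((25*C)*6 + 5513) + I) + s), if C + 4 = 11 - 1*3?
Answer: sqrt(30939400642)/1214 ≈ 144.89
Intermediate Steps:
C = 4 (C = -4 + (11 - 1*3) = -4 + (11 - 3) = -4 + 8 = 4)
I = 1/1214 (I = 1/(-5058 + 6272) = 1/1214 ≈ 0.00082372)
sqrt((((25*C)*6 + 5513) + I) + s) = sqrt((((25*4)*6 + 5513) + 1/1214) + 14880) = sqrt(((100*6 + 5513) + 1/1214) + 14880) = sqrt(((600 + 5513) + 1/1214) + 14880) = sqrt((6113 + 1/1214) + 14880) = sqrt(7421183/1214 + 14880) = sqrt(25485503/1214) = sqrt(30939400642)/1214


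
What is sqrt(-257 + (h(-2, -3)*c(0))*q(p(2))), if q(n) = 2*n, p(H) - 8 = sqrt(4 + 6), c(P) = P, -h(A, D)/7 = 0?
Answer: I*sqrt(257) ≈ 16.031*I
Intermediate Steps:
h(A, D) = 0 (h(A, D) = -7*0 = 0)
p(H) = 8 + sqrt(10) (p(H) = 8 + sqrt(4 + 6) = 8 + sqrt(10))
sqrt(-257 + (h(-2, -3)*c(0))*q(p(2))) = sqrt(-257 + (0*0)*(2*(8 + sqrt(10)))) = sqrt(-257 + 0*(16 + 2*sqrt(10))) = sqrt(-257 + 0) = sqrt(-257) = I*sqrt(257)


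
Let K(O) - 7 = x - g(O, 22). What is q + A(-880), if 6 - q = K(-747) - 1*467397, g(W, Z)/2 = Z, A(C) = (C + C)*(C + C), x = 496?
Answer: 3564544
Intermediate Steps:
A(C) = 4*C² (A(C) = (2*C)*(2*C) = 4*C²)
g(W, Z) = 2*Z
K(O) = 459 (K(O) = 7 + (496 - 2*22) = 7 + (496 - 1*44) = 7 + (496 - 44) = 7 + 452 = 459)
q = 466944 (q = 6 - (459 - 1*467397) = 6 - (459 - 467397) = 6 - 1*(-466938) = 6 + 466938 = 466944)
q + A(-880) = 466944 + 4*(-880)² = 466944 + 4*774400 = 466944 + 3097600 = 3564544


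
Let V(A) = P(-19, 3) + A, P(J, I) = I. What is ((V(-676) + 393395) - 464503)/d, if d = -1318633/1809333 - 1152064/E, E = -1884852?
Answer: 755544856016229/1237532821 ≈ 6.1053e+5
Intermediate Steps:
V(A) = 3 + A
d = -1237532821/10525694209 (d = -1318633/1809333 - 1152064/(-1884852) = -1318633*1/1809333 - 1152064*(-1/1884852) = -1318633/1809333 + 288016/471213 = -1237532821/10525694209 ≈ -0.11757)
((V(-676) + 393395) - 464503)/d = (((3 - 676) + 393395) - 464503)/(-1237532821/10525694209) = ((-673 + 393395) - 464503)*(-10525694209/1237532821) = (392722 - 464503)*(-10525694209/1237532821) = -71781*(-10525694209/1237532821) = 755544856016229/1237532821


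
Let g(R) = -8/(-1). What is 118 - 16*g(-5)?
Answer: -10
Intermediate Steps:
g(R) = 8 (g(R) = -8*(-1) = 8)
118 - 16*g(-5) = 118 - 16*8 = 118 - 128 = -10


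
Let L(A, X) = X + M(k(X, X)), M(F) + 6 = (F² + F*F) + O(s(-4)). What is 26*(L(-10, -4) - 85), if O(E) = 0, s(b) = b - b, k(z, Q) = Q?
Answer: -1638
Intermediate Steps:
s(b) = 0
M(F) = -6 + 2*F² (M(F) = -6 + ((F² + F*F) + 0) = -6 + ((F² + F²) + 0) = -6 + (2*F² + 0) = -6 + 2*F²)
L(A, X) = -6 + X + 2*X² (L(A, X) = X + (-6 + 2*X²) = -6 + X + 2*X²)
26*(L(-10, -4) - 85) = 26*((-6 - 4 + 2*(-4)²) - 85) = 26*((-6 - 4 + 2*16) - 85) = 26*((-6 - 4 + 32) - 85) = 26*(22 - 85) = 26*(-63) = -1638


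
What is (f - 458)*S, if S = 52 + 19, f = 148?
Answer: -22010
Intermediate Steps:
S = 71
(f - 458)*S = (148 - 458)*71 = -310*71 = -22010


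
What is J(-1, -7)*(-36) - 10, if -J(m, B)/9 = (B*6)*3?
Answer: -40834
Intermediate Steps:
J(m, B) = -162*B (J(m, B) = -9*B*6*3 = -9*6*B*3 = -162*B)
J(-1, -7)*(-36) - 10 = -162*(-7)*(-36) - 10 = 1134*(-36) - 10 = -40824 - 10 = -40834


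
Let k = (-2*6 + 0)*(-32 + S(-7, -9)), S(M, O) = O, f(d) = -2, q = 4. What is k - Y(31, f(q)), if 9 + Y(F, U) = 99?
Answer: 402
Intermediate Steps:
Y(F, U) = 90 (Y(F, U) = -9 + 99 = 90)
k = 492 (k = (-2*6 + 0)*(-32 - 9) = (-12 + 0)*(-41) = -12*(-41) = 492)
k - Y(31, f(q)) = 492 - 1*90 = 492 - 90 = 402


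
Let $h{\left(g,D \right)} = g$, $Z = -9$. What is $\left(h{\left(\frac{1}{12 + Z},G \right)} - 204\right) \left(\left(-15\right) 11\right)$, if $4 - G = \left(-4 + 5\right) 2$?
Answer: $33605$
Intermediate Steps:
$G = 2$ ($G = 4 - \left(-4 + 5\right) 2 = 4 - 1 \cdot 2 = 4 - 2 = 2$)
$\left(h{\left(\frac{1}{12 + Z},G \right)} - 204\right) \left(\left(-15\right) 11\right) = \left(\frac{1}{12 - 9} - 204\right) \left(\left(-15\right) 11\right) = \left(\frac{1}{3} - 204\right) \left(-165\right) = \left(- \frac{611}{3}\right) \left(-165\right) = 33605$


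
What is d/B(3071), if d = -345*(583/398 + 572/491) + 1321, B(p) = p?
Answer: 80848573/600128678 ≈ 0.13472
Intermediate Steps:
d = 80848573/195418 (d = -345*(583*(1/398) + 572*(1/491)) + 1321 = -345*(583/398 + 572/491) + 1321 = -345*513909/195418 + 1321 = -177298605/195418 + 1321 = 80848573/195418 ≈ 413.72)
d/B(3071) = (80848573/195418)/3071 = (80848573/195418)*(1/3071) = 80848573/600128678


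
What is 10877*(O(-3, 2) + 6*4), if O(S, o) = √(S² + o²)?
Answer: 261048 + 10877*√13 ≈ 3.0027e+5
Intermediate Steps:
10877*(O(-3, 2) + 6*4) = 10877*(√((-3)² + 2²) + 6*4) = 10877*(√(9 + 4) + 24) = 10877*(√13 + 24) = 10877*(24 + √13) = 261048 + 10877*√13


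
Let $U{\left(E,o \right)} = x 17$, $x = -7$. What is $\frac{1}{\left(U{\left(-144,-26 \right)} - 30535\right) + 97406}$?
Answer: $\frac{1}{66752} \approx 1.4981 \cdot 10^{-5}$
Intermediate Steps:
$U{\left(E,o \right)} = -119$ ($U{\left(E,o \right)} = \left(-7\right) 17 = -119$)
$\frac{1}{\left(U{\left(-144,-26 \right)} - 30535\right) + 97406} = \frac{1}{\left(-119 - 30535\right) + 97406} = \frac{1}{-30654 + 97406} = \frac{1}{66752}$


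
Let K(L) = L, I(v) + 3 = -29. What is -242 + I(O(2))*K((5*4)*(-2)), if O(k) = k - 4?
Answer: 1038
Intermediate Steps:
O(k) = -4 + k
I(v) = -32 (I(v) = -3 - 29 = -32)
-242 + I(O(2))*K((5*4)*(-2)) = -242 - 32*5*4*(-2) = -242 - 640*(-2) = -242 - 32*(-40) = -242 + 1280 = 1038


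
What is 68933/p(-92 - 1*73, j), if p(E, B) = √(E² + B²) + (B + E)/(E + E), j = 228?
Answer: 53078410/319476153 + 834089300*√8801/319476153 ≈ 245.10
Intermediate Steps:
p(E, B) = √(B² + E²) + (B + E)/(2*E) (p(E, B) = √(B² + E²) + (B + E)/((2*E)) = √(B² + E²) + (B + E)*(1/(2*E)) = √(B² + E²) + (B + E)/(2*E))
68933/p(-92 - 1*73, j) = 68933/(½ + √(228² + (-92 - 1*73)²) + (½)*228/(-92 - 1*73)) = 68933/(½ + √(51984 + (-92 - 73)²) + (½)*228/(-92 - 73)) = 68933/(½ + √(51984 + (-165)²) + (½)*228/(-165)) = 68933/(½ + √(51984 + 27225) + (½)*228*(-1/165)) = 68933/(½ + √79209 - 38/55) = 68933/(½ + 3*√8801 - 38/55) = 68933/(-21/110 + 3*√8801)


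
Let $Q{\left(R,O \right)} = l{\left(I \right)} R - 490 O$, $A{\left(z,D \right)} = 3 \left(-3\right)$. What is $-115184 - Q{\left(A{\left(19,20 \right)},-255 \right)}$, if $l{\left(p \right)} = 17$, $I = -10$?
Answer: $-239981$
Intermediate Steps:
$A{\left(z,D \right)} = -9$
$Q{\left(R,O \right)} = - 490 O + 17 R$ ($Q{\left(R,O \right)} = 17 R - 490 O = - 490 O + 17 R$)
$-115184 - Q{\left(A{\left(19,20 \right)},-255 \right)} = -115184 - \left(\left(-490\right) \left(-255\right) + 17 \left(-9\right)\right) = -115184 - \left(124950 - 153\right) = -115184 - 124797 = -239981$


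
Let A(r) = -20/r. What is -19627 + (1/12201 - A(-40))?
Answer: -478950253/24402 ≈ -19628.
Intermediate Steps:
-19627 + (1/12201 - A(-40)) = -19627 + (1/12201 - (-20)/(-40)) = -19627 + (1/12201 - (-20)*(-1)/40) = -19627 + (1/12201 - 1*½) = -19627 + (1/12201 - ½) = -19627 - 12199/24402 = -478950253/24402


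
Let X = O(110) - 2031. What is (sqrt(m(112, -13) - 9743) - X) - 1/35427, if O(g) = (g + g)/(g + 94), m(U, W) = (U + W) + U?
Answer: 407512839/200753 + 2*I*sqrt(2383) ≈ 2029.9 + 97.632*I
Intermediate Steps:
m(U, W) = W + 2*U
O(g) = 2*g/(94 + g) (O(g) = (2*g)/(94 + g) = 2*g/(94 + g))
X = -103526/51 (X = 2*110/(94 + 110) - 2031 = 2*110/204 - 2031 = 2*110*(1/204) - 2031 = 55/51 - 2031 = -103526/51 ≈ -2029.9)
(sqrt(m(112, -13) - 9743) - X) - 1/35427 = (sqrt((-13 + 2*112) - 9743) - 1*(-103526/51)) - 1/35427 = (sqrt((-13 + 224) - 9743) + 103526/51) - 1*1/35427 = (sqrt(211 - 9743) + 103526/51) - 1/35427 = (sqrt(-9532) + 103526/51) - 1/35427 = (2*I*sqrt(2383) + 103526/51) - 1/35427 = (103526/51 + 2*I*sqrt(2383)) - 1/35427 = 407512839/200753 + 2*I*sqrt(2383)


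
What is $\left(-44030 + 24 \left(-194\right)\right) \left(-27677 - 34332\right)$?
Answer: $3018970174$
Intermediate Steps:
$\left(-44030 + 24 \left(-194\right)\right) \left(-27677 - 34332\right) = \left(-44030 - 4656\right) \left(-62009\right) = \left(-48686\right) \left(-62009\right) = 3018970174$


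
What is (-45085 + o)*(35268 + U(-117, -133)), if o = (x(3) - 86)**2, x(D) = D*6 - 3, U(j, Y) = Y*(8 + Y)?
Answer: -2078003292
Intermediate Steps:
x(D) = -3 + 6*D (x(D) = 6*D - 3 = -3 + 6*D)
o = 5041 (o = ((-3 + 6*3) - 86)**2 = ((-3 + 18) - 86)**2 = (15 - 86)**2 = (-71)**2 = 5041)
(-45085 + o)*(35268 + U(-117, -133)) = (-45085 + 5041)*(35268 - 133*(8 - 133)) = -40044*(35268 - 133*(-125)) = -40044*(35268 + 16625) = -40044*51893 = -2078003292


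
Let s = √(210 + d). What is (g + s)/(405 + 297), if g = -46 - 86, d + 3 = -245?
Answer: -22/117 + I*√38/702 ≈ -0.18803 + 0.0087812*I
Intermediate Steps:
d = -248 (d = -3 - 245 = -248)
s = I*√38 (s = √(210 - 248) = √(-38) = I*√38 ≈ 6.1644*I)
g = -132
(g + s)/(405 + 297) = (-132 + I*√38)/(405 + 297) = (-132 + I*√38)/702 = (-132 + I*√38)*(1/702) = -22/117 + I*√38/702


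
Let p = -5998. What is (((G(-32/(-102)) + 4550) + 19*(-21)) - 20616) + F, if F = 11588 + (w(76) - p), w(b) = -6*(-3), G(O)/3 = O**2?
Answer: 987769/867 ≈ 1139.3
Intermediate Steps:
G(O) = 3*O**2
w(b) = 18
F = 17604 (F = 11588 + (18 - 1*(-5998)) = 11588 + (18 + 5998) = 11588 + 6016 = 17604)
(((G(-32/(-102)) + 4550) + 19*(-21)) - 20616) + F = (((3*(-32/(-102))**2 + 4550) + 19*(-21)) - 20616) + 17604 = (((3*(-32*(-1/102))**2 + 4550) - 399) - 20616) + 17604 = (((3*(16/51)**2 + 4550) - 399) - 20616) + 17604 = (((3*(256/2601) + 4550) - 399) - 20616) + 17604 = (((256/867 + 4550) - 399) - 20616) + 17604 = ((3945106/867 - 399) - 20616) + 17604 = (3599173/867 - 20616) + 17604 = -14274899/867 + 17604 = 987769/867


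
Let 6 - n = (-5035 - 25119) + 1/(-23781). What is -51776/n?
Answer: -1231285056/717234961 ≈ -1.7167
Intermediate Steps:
n = 717234961/23781 (n = 6 - ((-5035 - 25119) + 1/(-23781)) = 6 - (-30154 - 1/23781) = 6 - 1*(-717092275/23781) = 6 + 717092275/23781 = 717234961/23781 ≈ 30160.)
-51776/n = -51776/717234961/23781 = -51776*23781/717234961 = -1231285056/717234961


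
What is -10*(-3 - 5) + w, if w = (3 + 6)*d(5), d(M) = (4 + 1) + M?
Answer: 170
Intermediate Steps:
d(M) = 5 + M
w = 90 (w = (3 + 6)*(5 + 5) = 9*10 = 90)
-10*(-3 - 5) + w = -10*(-3 - 5) + 90 = -10*(-8) + 90 = 80 + 90 = 170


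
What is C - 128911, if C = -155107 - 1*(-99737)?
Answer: -184281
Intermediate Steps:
C = -55370 (C = -155107 + 99737 = -55370)
C - 128911 = -55370 - 128911 = -184281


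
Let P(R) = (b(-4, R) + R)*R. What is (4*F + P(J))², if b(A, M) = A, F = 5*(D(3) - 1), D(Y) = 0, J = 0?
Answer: 400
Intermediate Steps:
F = -5 (F = 5*(0 - 1) = 5*(-1) = -5)
P(R) = R*(-4 + R) (P(R) = (-4 + R)*R = R*(-4 + R))
(4*F + P(J))² = (4*(-5) + 0*(-4 + 0))² = (-20 + 0*(-4))² = (-20 + 0)² = (-20)² = 400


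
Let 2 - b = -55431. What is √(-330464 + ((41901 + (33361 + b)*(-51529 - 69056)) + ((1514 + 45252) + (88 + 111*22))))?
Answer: I*√10707463757 ≈ 1.0348e+5*I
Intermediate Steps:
b = 55433 (b = 2 - 1*(-55431) = 2 + 55431 = 55433)
√(-330464 + ((41901 + (33361 + b)*(-51529 - 69056)) + ((1514 + 45252) + (88 + 111*22)))) = √(-330464 + ((41901 + (33361 + 55433)*(-51529 - 69056)) + ((1514 + 45252) + (88 + 111*22)))) = √(-330464 + ((41901 + 88794*(-120585)) + (46766 + (88 + 2442)))) = √(-330464 + ((41901 - 10707224490) + (46766 + 2530))) = √(-330464 + (-10707182589 + 49296)) = √(-330464 - 10707133293) = √(-10707463757) = I*√10707463757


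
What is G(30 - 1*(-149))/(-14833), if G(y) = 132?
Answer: -132/14833 ≈ -0.0088991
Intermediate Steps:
G(30 - 1*(-149))/(-14833) = 132/(-14833) = 132*(-1/14833) = -132/14833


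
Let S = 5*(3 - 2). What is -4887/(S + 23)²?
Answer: -4887/784 ≈ -6.2334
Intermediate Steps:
S = 5 (S = 5*1 = 5)
-4887/(S + 23)² = -4887/(5 + 23)² = -4887/(28²) = -4887/784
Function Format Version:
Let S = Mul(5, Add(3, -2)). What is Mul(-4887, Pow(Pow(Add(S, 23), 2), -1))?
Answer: Rational(-4887, 784) ≈ -6.2334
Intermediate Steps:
S = 5 (S = Mul(5, 1) = 5)
Mul(-4887, Pow(Pow(Add(S, 23), 2), -1)) = Mul(-4887, Pow(Pow(Add(5, 23), 2), -1)) = Mul(-4887, Pow(Pow(28, 2), -1)) = Mul(-4887, Pow(784, -1)) = Mul(-4887, Rational(1, 784)) = Rational(-4887, 784)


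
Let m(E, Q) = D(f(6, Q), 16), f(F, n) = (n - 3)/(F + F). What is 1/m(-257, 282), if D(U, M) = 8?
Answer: ⅛ ≈ 0.12500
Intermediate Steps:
f(F, n) = (-3 + n)/(2*F) (f(F, n) = (-3 + n)/((2*F)) = (-3 + n)*(1/(2*F)) = (-3 + n)/(2*F))
m(E, Q) = 8
1/m(-257, 282) = 1/8 = ⅛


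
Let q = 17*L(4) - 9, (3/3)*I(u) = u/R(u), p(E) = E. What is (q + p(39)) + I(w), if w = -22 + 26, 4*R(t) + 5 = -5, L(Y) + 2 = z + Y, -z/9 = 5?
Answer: -3513/5 ≈ -702.60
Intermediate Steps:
z = -45 (z = -9*5 = -45)
L(Y) = -47 + Y (L(Y) = -2 + (-45 + Y) = -47 + Y)
R(t) = -5/2 (R(t) = -5/4 + (¼)*(-5) = -5/4 - 5/4 = -5/2)
w = 4
I(u) = -2*u/5 (I(u) = u/(-5/2) = u*(-⅖) = -2*u/5)
q = -740 (q = 17*(-47 + 4) - 9 = 17*(-43) - 9 = -731 - 9 = -740)
(q + p(39)) + I(w) = (-740 + 39) - ⅖*4 = -701 - 8/5 = -3513/5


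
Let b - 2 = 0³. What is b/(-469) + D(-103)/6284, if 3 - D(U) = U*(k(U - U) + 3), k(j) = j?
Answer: 33440/736799 ≈ 0.045385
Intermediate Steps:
D(U) = 3 - 3*U (D(U) = 3 - U*((U - U) + 3) = 3 - U*(0 + 3) = 3 - U*3 = 3 - 3*U)
b = 2 (b = 2 + 0³ = 2 + 0 = 2)
b/(-469) + D(-103)/6284 = 2/(-469) + (3 - 3*(-103))/6284 = 2*(-1/469) + (3 + 309)*(1/6284) = -2/469 + 312*(1/6284) = -2/469 + 78/1571 = 33440/736799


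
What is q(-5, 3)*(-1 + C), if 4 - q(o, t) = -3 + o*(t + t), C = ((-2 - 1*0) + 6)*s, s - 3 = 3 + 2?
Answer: 1147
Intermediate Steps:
s = 8 (s = 3 + (3 + 2) = 3 + 5 = 8)
C = 32 (C = ((-2 - 1*0) + 6)*8 = ((-2 + 0) + 6)*8 = (-2 + 6)*8 = 4*8 = 32)
q(o, t) = 7 - 2*o*t (q(o, t) = 4 - (-3 + o*(t + t)) = 4 - (-3 + o*(2*t)) = 4 - (-3 + 2*o*t) = 4 + (3 - 2*o*t) = 7 - 2*o*t)
q(-5, 3)*(-1 + C) = (7 - 2*(-5)*3)*(-1 + 32) = (7 + 30)*31 = 37*31 = 1147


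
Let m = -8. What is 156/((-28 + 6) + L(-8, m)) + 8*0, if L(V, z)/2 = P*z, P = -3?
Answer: 6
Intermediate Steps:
L(V, z) = -6*z (L(V, z) = 2*(-3*z) = -6*z)
156/((-28 + 6) + L(-8, m)) + 8*0 = 156/((-28 + 6) - 6*(-8)) + 8*0 = 156/(-22 + 48) + 0 = 156/26 + 0 = 156*(1/26) + 0 = 6 + 0 = 6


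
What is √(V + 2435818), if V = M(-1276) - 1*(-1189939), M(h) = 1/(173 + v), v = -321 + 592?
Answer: √178691808099/222 ≈ 1904.1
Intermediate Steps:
v = 271
M(h) = 1/444 (M(h) = 1/(173 + 271) = 1/444)
V = 528332917/444 (V = 1/444 - 1*(-1189939) = 1/444 + 1189939 = 528332917/444 ≈ 1.1899e+6)
√(V + 2435818) = √(528332917/444 + 2435818) = √(1609836109/444) = √178691808099/222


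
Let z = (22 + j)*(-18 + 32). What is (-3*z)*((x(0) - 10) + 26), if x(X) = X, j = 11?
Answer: -22176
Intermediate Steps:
z = 462 (z = (22 + 11)*(-18 + 32) = 33*14 = 462)
(-3*z)*((x(0) - 10) + 26) = (-3*462)*((0 - 10) + 26) = -1386*(-10 + 26) = -1386*16 = -22176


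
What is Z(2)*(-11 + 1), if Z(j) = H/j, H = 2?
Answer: -10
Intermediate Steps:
Z(j) = 2/j
Z(2)*(-11 + 1) = (2/2)*(-11 + 1) = (2*(½))*(-10) = 1*(-10) = -10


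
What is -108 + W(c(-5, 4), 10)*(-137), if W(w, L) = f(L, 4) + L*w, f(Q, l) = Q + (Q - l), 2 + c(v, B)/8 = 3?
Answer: -13260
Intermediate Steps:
c(v, B) = 8 (c(v, B) = -16 + 8*3 = -16 + 24 = 8)
f(Q, l) = -l + 2*Q
W(w, L) = -4 + 2*L + L*w (W(w, L) = (-1*4 + 2*L) + L*w = (-4 + 2*L) + L*w = -4 + 2*L + L*w)
-108 + W(c(-5, 4), 10)*(-137) = -108 + (-4 + 2*10 + 10*8)*(-137) = -108 + (-4 + 20 + 80)*(-137) = -108 + 96*(-137) = -108 - 13152 = -13260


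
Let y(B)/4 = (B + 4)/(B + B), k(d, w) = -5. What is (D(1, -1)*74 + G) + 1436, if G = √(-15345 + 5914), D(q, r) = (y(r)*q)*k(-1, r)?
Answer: 3656 + I*√9431 ≈ 3656.0 + 97.113*I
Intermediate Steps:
y(B) = 2*(4 + B)/B (y(B) = 4*((B + 4)/(B + B)) = 4*((4 + B)/((2*B))) = 4*((4 + B)*(1/(2*B))) = 4*((4 + B)/(2*B)) = 2*(4 + B)/B)
D(q, r) = -5*q*(2 + 8/r) (D(q, r) = ((2 + 8/r)*q)*(-5) = (q*(2 + 8/r))*(-5) = -5*q*(2 + 8/r))
G = I*√9431 (G = √(-9431) = I*√9431 ≈ 97.113*I)
(D(1, -1)*74 + G) + 1436 = (-10*1*(4 - 1)/(-1)*74 + I*√9431) + 1436 = (-10*1*(-1)*3*74 + I*√9431) + 1436 = (30*74 + I*√9431) + 1436 = (2220 + I*√9431) + 1436 = 3656 + I*√9431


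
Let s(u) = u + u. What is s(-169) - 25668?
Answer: -26006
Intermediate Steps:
s(u) = 2*u
s(-169) - 25668 = 2*(-169) - 25668 = -338 - 25668 = -26006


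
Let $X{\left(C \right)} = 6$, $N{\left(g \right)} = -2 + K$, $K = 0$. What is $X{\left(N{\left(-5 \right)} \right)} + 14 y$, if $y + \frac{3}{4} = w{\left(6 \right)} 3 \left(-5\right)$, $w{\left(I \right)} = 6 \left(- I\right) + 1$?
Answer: $\frac{14691}{2} \approx 7345.5$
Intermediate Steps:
$w{\left(I \right)} = 1 - 6 I$ ($w{\left(I \right)} = - 6 I + 1 = 1 - 6 I$)
$N{\left(g \right)} = -2$ ($N{\left(g \right)} = -2 + 0 = -2$)
$y = \frac{2097}{4}$ ($y = - \frac{3}{4} + \left(1 - 36\right) 3 \left(-5\right) = - \frac{3}{4} + \left(-35\right) 3 \left(-5\right) = - \frac{3}{4} - -525 = - \frac{3}{4} + 525 = \frac{2097}{4} \approx 524.25$)
$X{\left(N{\left(-5 \right)} \right)} + 14 y = 6 + 14 \cdot \frac{2097}{4} = 6 + \frac{14679}{2} = \frac{14691}{2}$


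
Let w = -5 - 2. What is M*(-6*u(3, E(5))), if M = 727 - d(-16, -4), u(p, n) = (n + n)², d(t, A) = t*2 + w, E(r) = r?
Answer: -459600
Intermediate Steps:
w = -7
d(t, A) = -7 + 2*t (d(t, A) = t*2 - 7 = 2*t - 7 = -7 + 2*t)
u(p, n) = 4*n² (u(p, n) = (2*n)² = 4*n²)
M = 766 (M = 727 - (-7 + 2*(-16)) = 727 - (-7 - 32) = 727 - 1*(-39) = 727 + 39 = 766)
M*(-6*u(3, E(5))) = 766*(-24*5²) = 766*(-24*25) = 766*(-6*100) = 766*(-600) = -459600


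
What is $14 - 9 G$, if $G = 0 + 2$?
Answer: $-4$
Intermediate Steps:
$G = 2$
$14 - 9 G = 14 - 18 = -4$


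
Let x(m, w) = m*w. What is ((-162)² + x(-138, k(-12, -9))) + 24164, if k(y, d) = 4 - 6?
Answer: 50684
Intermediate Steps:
k(y, d) = -2
((-162)² + x(-138, k(-12, -9))) + 24164 = ((-162)² - 138*(-2)) + 24164 = (26244 + 276) + 24164 = 26520 + 24164 = 50684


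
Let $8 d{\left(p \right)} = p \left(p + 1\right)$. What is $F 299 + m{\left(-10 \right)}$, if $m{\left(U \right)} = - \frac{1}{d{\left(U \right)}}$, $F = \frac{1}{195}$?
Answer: $\frac{13}{9} \approx 1.4444$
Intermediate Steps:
$F = \frac{1}{195} \approx 0.0051282$
$d{\left(p \right)} = \frac{p \left(1 + p\right)}{8}$ ($d{\left(p \right)} = \frac{p \left(p + 1\right)}{8} = \frac{p \left(1 + p\right)}{8}$)
$m{\left(U \right)} = - \frac{8}{U \left(1 + U\right)}$ ($m{\left(U \right)} = - \frac{1}{\frac{1}{8} U \left(1 + U\right)} = - \frac{8}{U \left(1 + U\right)}$)
$F 299 + m{\left(-10 \right)} = \frac{1}{195} \cdot 299 - \frac{8}{\left(-10\right) \left(1 - 10\right)} = \frac{23}{15} - - \frac{4}{5 \left(-9\right)} = \frac{23}{15} - \left(- \frac{4}{5}\right) \left(- \frac{1}{9}\right) = \frac{23}{15} - \frac{4}{45} = \frac{13}{9}$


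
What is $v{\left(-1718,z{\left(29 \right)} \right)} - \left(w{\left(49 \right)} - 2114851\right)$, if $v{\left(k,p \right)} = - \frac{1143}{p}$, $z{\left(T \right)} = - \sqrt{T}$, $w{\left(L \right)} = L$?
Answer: $2114802 + \frac{1143 \sqrt{29}}{29} \approx 2.115 \cdot 10^{6}$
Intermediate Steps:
$v{\left(-1718,z{\left(29 \right)} \right)} - \left(w{\left(49 \right)} - 2114851\right) = - \frac{1143}{\left(-1\right) \sqrt{29}} - \left(49 - 2114851\right) = - 1143 \left(- \frac{\sqrt{29}}{29}\right) - \left(49 - 2114851\right) = \frac{1143 \sqrt{29}}{29} - -2114802 = \frac{1143 \sqrt{29}}{29} + 2114802 = 2114802 + \frac{1143 \sqrt{29}}{29}$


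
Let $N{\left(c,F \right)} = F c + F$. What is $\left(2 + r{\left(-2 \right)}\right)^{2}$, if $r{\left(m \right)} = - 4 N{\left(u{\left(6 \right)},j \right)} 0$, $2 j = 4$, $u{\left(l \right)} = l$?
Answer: $4$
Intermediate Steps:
$j = 2$ ($j = \frac{1}{2} \cdot 4 = 2$)
$N{\left(c,F \right)} = F + F c$
$r{\left(m \right)} = 0$ ($r{\left(m \right)} = - 4 \cdot 2 \left(1 + 6\right) 0 = - 4 \cdot 2 \cdot 7 \cdot 0 = \left(-4\right) 14 \cdot 0 = \left(-56\right) 0 = 0$)
$\left(2 + r{\left(-2 \right)}\right)^{2} = \left(2 + 0\right)^{2} = 2^{2} = 4$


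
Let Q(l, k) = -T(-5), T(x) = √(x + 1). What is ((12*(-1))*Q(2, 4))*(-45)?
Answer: -1080*I ≈ -1080.0*I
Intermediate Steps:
T(x) = √(1 + x)
Q(l, k) = -2*I (Q(l, k) = -√(1 - 5) = -√(-4) = -2*I)
((12*(-1))*Q(2, 4))*(-45) = ((12*(-1))*(-2*I))*(-45) = -(-24)*I*(-45) = (24*I)*(-45) = -1080*I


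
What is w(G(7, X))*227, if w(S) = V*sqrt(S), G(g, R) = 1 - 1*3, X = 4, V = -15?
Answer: -3405*I*sqrt(2) ≈ -4815.4*I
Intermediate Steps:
G(g, R) = -2 (G(g, R) = 1 - 3 = -2)
w(S) = -15*sqrt(S)
w(G(7, X))*227 = -15*I*sqrt(2)*227 = -3405*I*sqrt(2)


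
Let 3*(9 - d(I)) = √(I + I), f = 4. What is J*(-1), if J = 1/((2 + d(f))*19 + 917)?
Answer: -5067/5703998 - 57*√2/5703998 ≈ -0.00090246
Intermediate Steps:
d(I) = 9 - √2*√I/3 (d(I) = 9 - √(I + I)/3 = 9 - √2*√I/3)
J = 1/(1126 - 38*√2/3) (J = 1/((2 + (9 - √2*√4/3))*19 + 917) = 1/((2 + (9 - ⅓*√2*2))*19 + 917) = 1/((2 + (9 - 2*√2/3))*19 + 917) = 1/((11 - 2*√2/3)*19 + 917) = 1/((209 - 38*√2/3) + 917) = 1/(1126 - 38*√2/3) ≈ 0.00090246)
J*(-1) = (5067/5703998 + 57*√2/5703998)*(-1) = -5067/5703998 - 57*√2/5703998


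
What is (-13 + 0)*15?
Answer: -195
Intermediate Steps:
(-13 + 0)*15 = -13*15 = -195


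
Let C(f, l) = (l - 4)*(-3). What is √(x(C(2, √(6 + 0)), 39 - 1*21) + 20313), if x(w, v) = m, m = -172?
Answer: √20141 ≈ 141.92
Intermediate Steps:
C(f, l) = 12 - 3*l (C(f, l) = (-4 + l)*(-3) = 12 - 3*l)
x(w, v) = -172
√(x(C(2, √(6 + 0)), 39 - 1*21) + 20313) = √(-172 + 20313) = √20141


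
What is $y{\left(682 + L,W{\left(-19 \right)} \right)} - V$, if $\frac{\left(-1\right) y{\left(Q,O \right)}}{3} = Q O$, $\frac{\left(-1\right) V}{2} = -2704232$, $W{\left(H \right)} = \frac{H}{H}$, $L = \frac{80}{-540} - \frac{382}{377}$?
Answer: $- \frac{18357848608}{3393} \approx -5.4105 \cdot 10^{6}$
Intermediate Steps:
$L = - \frac{11822}{10179}$ ($L = 80 \left(- \frac{1}{540}\right) - \frac{382}{377} = - \frac{4}{27} - \frac{382}{377} = - \frac{11822}{10179} \approx -1.1614$)
$W{\left(H \right)} = 1$
$V = 5408464$ ($V = \left(-2\right) \left(-2704232\right) = 5408464$)
$y{\left(Q,O \right)} = - 3 O Q$ ($y{\left(Q,O \right)} = - 3 Q O = - 3 O Q$)
$y{\left(682 + L,W{\left(-19 \right)} \right)} - V = \left(-3\right) 1 \left(682 - \frac{11822}{10179}\right) - 5408464 = \left(-3\right) 1 \cdot \frac{6930256}{10179} - 5408464 = - \frac{6930256}{3393} - 5408464 = - \frac{18357848608}{3393}$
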